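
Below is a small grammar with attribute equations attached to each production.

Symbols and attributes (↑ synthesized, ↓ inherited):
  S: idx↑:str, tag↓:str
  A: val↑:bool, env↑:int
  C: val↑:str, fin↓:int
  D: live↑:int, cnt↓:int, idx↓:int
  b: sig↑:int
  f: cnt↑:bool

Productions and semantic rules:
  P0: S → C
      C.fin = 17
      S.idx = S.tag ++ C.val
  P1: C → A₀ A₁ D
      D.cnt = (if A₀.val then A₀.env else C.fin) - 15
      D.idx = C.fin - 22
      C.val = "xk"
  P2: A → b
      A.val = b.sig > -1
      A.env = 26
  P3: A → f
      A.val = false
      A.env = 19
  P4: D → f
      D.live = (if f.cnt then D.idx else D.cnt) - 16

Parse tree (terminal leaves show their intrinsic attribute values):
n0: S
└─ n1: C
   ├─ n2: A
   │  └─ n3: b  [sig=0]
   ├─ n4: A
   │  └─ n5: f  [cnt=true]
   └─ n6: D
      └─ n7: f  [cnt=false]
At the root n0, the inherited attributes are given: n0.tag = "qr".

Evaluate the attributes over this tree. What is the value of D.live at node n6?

1. n0.tag = "qr"  [given at root]
2. n1.fin = 17  [17]
3. n3.sig = 0  [terminal]
4. n2.val = true  [b.sig > -1]
5. n2.env = 26  [26]
6. n5.cnt = true  [terminal]
7. n4.val = false  [false]
8. n4.env = 19  [19]
9. n6.cnt = 11  [(if A₀.val then A₀.env else C.fin) - 15]
10. n6.idx = -5  [C.fin - 22]
11. n7.cnt = false  [terminal]
12. n6.live = -5  [(if f.cnt then D.idx else D.cnt) - 16]
13. n1.val = "xk"  ["xk"]
14. n0.idx = "qrxk"  [S.tag ++ C.val]

-5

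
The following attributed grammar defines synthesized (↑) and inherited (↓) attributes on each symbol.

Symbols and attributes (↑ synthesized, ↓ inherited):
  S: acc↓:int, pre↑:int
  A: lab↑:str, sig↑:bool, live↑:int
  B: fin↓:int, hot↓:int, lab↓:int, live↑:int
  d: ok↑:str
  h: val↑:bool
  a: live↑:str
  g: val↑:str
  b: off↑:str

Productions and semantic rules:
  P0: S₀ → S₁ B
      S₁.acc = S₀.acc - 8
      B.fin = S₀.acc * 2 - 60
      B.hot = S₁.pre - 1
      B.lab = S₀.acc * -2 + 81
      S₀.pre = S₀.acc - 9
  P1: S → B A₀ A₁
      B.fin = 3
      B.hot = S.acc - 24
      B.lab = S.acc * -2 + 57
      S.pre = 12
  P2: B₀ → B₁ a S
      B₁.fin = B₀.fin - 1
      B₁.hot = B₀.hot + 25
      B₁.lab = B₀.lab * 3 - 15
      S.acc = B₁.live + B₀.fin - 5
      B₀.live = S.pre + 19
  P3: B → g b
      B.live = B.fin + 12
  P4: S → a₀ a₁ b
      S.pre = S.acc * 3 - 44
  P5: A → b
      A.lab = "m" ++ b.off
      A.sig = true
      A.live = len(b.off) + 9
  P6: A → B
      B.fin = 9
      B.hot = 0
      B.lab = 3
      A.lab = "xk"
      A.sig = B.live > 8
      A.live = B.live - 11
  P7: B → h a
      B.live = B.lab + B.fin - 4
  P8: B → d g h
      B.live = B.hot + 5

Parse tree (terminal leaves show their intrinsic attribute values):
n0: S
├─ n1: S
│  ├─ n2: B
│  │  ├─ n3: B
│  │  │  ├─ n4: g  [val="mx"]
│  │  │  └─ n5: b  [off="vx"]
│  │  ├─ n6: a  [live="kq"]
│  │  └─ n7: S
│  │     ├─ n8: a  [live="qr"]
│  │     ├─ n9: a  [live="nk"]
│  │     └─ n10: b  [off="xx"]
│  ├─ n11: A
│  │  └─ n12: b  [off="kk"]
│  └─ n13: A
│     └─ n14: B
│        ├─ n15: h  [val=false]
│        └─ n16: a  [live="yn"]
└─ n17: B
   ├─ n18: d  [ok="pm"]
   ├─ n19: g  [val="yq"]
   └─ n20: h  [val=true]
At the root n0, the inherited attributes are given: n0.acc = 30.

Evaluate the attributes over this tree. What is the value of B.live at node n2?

11

1. n0.acc = 30  [given at root]
2. n1.acc = 22  [S₀.acc - 8]
3. n2.fin = 3  [3]
4. n2.hot = -2  [S.acc - 24]
5. n2.lab = 13  [S.acc * -2 + 57]
6. n3.fin = 2  [B₀.fin - 1]
7. n3.hot = 23  [B₀.hot + 25]
8. n3.lab = 24  [B₀.lab * 3 - 15]
9. n4.val = "mx"  [terminal]
10. n5.off = "vx"  [terminal]
11. n3.live = 14  [B.fin + 12]
12. n6.live = "kq"  [terminal]
13. n7.acc = 12  [B₁.live + B₀.fin - 5]
14. n8.live = "qr"  [terminal]
15. n9.live = "nk"  [terminal]
16. n10.off = "xx"  [terminal]
17. n7.pre = -8  [S.acc * 3 - 44]
18. n2.live = 11  [S.pre + 19]
19. n12.off = "kk"  [terminal]
20. n11.lab = "mkk"  ["m" ++ b.off]
21. n11.sig = true  [true]
22. n11.live = 11  [len(b.off) + 9]
23. n14.fin = 9  [9]
24. n14.hot = 0  [0]
25. n14.lab = 3  [3]
26. n15.val = false  [terminal]
27. n16.live = "yn"  [terminal]
28. n14.live = 8  [B.lab + B.fin - 4]
29. n13.lab = "xk"  ["xk"]
30. n13.sig = false  [B.live > 8]
31. n13.live = -3  [B.live - 11]
32. n1.pre = 12  [12]
33. n17.fin = 0  [S₀.acc * 2 - 60]
34. n17.hot = 11  [S₁.pre - 1]
35. n17.lab = 21  [S₀.acc * -2 + 81]
36. n18.ok = "pm"  [terminal]
37. n19.val = "yq"  [terminal]
38. n20.val = true  [terminal]
39. n17.live = 16  [B.hot + 5]
40. n0.pre = 21  [S₀.acc - 9]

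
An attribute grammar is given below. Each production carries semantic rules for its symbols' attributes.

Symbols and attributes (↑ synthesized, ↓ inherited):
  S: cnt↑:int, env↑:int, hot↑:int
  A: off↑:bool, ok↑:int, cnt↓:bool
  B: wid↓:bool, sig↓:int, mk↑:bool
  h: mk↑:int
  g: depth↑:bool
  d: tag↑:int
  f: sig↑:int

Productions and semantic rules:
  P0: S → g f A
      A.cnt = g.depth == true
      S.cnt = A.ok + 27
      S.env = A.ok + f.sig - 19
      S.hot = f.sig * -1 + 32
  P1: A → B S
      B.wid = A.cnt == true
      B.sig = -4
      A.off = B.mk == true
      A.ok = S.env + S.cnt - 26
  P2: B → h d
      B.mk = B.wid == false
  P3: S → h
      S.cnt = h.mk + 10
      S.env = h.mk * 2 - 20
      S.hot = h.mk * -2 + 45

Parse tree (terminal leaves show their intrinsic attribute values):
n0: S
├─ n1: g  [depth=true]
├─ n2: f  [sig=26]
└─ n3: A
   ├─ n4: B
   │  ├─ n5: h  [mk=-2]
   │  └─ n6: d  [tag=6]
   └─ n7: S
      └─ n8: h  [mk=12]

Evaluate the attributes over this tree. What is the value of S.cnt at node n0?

27

1. n1.depth = true  [terminal]
2. n2.sig = 26  [terminal]
3. n3.cnt = true  [g.depth == true]
4. n4.wid = true  [A.cnt == true]
5. n4.sig = -4  [-4]
6. n5.mk = -2  [terminal]
7. n6.tag = 6  [terminal]
8. n4.mk = false  [B.wid == false]
9. n8.mk = 12  [terminal]
10. n7.cnt = 22  [h.mk + 10]
11. n7.env = 4  [h.mk * 2 - 20]
12. n7.hot = 21  [h.mk * -2 + 45]
13. n3.off = false  [B.mk == true]
14. n3.ok = 0  [S.env + S.cnt - 26]
15. n0.cnt = 27  [A.ok + 27]
16. n0.env = 7  [A.ok + f.sig - 19]
17. n0.hot = 6  [f.sig * -1 + 32]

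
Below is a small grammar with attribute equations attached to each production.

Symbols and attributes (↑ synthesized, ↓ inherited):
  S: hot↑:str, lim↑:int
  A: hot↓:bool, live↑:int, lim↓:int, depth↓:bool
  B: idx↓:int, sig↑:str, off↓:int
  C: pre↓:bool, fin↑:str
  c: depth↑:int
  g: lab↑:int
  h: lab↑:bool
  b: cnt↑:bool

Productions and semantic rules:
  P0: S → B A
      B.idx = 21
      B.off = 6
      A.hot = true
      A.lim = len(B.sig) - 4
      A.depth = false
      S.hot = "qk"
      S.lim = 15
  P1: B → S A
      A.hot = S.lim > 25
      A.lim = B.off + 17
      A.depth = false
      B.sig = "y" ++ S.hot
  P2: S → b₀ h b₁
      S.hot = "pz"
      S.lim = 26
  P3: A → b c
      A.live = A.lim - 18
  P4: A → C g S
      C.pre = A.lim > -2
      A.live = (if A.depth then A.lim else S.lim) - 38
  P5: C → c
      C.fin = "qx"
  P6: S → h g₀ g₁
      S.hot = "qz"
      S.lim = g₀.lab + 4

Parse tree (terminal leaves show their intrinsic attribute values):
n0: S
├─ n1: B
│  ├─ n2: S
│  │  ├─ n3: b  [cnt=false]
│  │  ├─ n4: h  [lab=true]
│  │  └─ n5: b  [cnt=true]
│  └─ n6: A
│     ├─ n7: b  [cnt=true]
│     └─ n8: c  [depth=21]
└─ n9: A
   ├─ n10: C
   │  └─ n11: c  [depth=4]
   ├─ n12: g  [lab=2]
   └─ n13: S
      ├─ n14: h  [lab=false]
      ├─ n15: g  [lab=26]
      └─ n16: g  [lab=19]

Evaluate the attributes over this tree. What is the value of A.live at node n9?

-8

1. n1.idx = 21  [21]
2. n1.off = 6  [6]
3. n3.cnt = false  [terminal]
4. n4.lab = true  [terminal]
5. n5.cnt = true  [terminal]
6. n2.hot = "pz"  ["pz"]
7. n2.lim = 26  [26]
8. n6.hot = true  [S.lim > 25]
9. n6.lim = 23  [B.off + 17]
10. n6.depth = false  [false]
11. n7.cnt = true  [terminal]
12. n8.depth = 21  [terminal]
13. n6.live = 5  [A.lim - 18]
14. n1.sig = "ypz"  ["y" ++ S.hot]
15. n9.hot = true  [true]
16. n9.lim = -1  [len(B.sig) - 4]
17. n9.depth = false  [false]
18. n10.pre = true  [A.lim > -2]
19. n11.depth = 4  [terminal]
20. n10.fin = "qx"  ["qx"]
21. n12.lab = 2  [terminal]
22. n14.lab = false  [terminal]
23. n15.lab = 26  [terminal]
24. n16.lab = 19  [terminal]
25. n13.hot = "qz"  ["qz"]
26. n13.lim = 30  [g₀.lab + 4]
27. n9.live = -8  [(if A.depth then A.lim else S.lim) - 38]
28. n0.hot = "qk"  ["qk"]
29. n0.lim = 15  [15]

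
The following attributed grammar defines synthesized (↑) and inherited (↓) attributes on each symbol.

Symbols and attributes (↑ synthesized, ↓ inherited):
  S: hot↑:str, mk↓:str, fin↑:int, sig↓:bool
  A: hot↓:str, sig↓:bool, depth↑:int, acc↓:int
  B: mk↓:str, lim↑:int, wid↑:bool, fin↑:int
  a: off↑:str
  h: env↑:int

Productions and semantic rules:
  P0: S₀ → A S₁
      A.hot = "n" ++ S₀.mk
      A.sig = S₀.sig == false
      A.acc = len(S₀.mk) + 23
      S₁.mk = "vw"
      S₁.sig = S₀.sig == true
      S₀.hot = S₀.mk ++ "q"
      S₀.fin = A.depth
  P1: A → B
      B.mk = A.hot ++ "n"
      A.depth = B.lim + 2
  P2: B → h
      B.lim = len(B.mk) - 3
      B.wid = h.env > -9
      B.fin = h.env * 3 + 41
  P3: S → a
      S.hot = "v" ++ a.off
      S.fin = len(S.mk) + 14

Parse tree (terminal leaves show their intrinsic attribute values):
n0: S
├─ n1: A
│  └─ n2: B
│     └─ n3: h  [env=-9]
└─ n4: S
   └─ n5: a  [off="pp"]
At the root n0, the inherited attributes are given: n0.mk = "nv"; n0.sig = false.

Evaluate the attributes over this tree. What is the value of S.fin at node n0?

3

1. n0.mk = "nv"  [given at root]
2. n0.sig = false  [given at root]
3. n1.hot = "nnv"  ["n" ++ S₀.mk]
4. n1.sig = true  [S₀.sig == false]
5. n1.acc = 25  [len(S₀.mk) + 23]
6. n2.mk = "nnvn"  [A.hot ++ "n"]
7. n3.env = -9  [terminal]
8. n2.lim = 1  [len(B.mk) - 3]
9. n2.wid = false  [h.env > -9]
10. n2.fin = 14  [h.env * 3 + 41]
11. n1.depth = 3  [B.lim + 2]
12. n4.mk = "vw"  ["vw"]
13. n4.sig = false  [S₀.sig == true]
14. n5.off = "pp"  [terminal]
15. n4.hot = "vpp"  ["v" ++ a.off]
16. n4.fin = 16  [len(S.mk) + 14]
17. n0.hot = "nvq"  [S₀.mk ++ "q"]
18. n0.fin = 3  [A.depth]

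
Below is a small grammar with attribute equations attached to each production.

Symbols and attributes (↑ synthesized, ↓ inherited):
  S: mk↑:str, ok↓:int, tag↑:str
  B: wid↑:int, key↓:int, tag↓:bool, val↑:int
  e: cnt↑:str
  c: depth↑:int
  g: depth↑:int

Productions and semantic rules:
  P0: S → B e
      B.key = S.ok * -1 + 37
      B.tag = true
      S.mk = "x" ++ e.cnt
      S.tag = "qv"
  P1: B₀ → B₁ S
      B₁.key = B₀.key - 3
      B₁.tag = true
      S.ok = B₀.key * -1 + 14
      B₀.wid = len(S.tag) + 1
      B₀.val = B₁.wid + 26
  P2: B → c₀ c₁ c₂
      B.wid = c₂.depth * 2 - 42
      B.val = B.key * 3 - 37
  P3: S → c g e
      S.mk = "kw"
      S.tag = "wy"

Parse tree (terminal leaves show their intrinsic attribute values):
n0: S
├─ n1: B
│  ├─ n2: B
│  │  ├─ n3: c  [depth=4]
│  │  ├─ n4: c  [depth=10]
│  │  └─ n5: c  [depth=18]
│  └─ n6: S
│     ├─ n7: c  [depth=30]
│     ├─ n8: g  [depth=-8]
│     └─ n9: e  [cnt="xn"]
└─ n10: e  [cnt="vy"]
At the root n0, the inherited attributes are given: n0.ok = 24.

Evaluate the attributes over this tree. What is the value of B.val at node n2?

-7

1. n0.ok = 24  [given at root]
2. n1.key = 13  [S.ok * -1 + 37]
3. n1.tag = true  [true]
4. n2.key = 10  [B₀.key - 3]
5. n2.tag = true  [true]
6. n3.depth = 4  [terminal]
7. n4.depth = 10  [terminal]
8. n5.depth = 18  [terminal]
9. n2.wid = -6  [c₂.depth * 2 - 42]
10. n2.val = -7  [B.key * 3 - 37]
11. n6.ok = 1  [B₀.key * -1 + 14]
12. n7.depth = 30  [terminal]
13. n8.depth = -8  [terminal]
14. n9.cnt = "xn"  [terminal]
15. n6.mk = "kw"  ["kw"]
16. n6.tag = "wy"  ["wy"]
17. n1.wid = 3  [len(S.tag) + 1]
18. n1.val = 20  [B₁.wid + 26]
19. n10.cnt = "vy"  [terminal]
20. n0.mk = "xvy"  ["x" ++ e.cnt]
21. n0.tag = "qv"  ["qv"]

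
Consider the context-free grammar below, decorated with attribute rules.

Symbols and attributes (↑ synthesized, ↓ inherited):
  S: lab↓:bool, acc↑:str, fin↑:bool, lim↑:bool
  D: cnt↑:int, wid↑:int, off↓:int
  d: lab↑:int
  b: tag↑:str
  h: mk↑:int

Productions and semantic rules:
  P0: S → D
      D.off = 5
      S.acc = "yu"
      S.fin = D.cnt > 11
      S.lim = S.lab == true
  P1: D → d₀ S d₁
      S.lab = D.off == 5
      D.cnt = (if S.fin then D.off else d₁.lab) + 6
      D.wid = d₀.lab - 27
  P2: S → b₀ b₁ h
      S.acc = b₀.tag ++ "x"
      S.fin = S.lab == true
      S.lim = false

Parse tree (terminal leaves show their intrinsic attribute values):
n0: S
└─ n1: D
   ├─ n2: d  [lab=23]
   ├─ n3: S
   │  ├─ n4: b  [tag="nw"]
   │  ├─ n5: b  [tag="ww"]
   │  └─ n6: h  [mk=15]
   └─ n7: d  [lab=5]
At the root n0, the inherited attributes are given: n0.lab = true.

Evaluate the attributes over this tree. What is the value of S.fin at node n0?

false

1. n0.lab = true  [given at root]
2. n1.off = 5  [5]
3. n2.lab = 23  [terminal]
4. n3.lab = true  [D.off == 5]
5. n4.tag = "nw"  [terminal]
6. n5.tag = "ww"  [terminal]
7. n6.mk = 15  [terminal]
8. n3.acc = "nwx"  [b₀.tag ++ "x"]
9. n3.fin = true  [S.lab == true]
10. n3.lim = false  [false]
11. n7.lab = 5  [terminal]
12. n1.cnt = 11  [(if S.fin then D.off else d₁.lab) + 6]
13. n1.wid = -4  [d₀.lab - 27]
14. n0.acc = "yu"  ["yu"]
15. n0.fin = false  [D.cnt > 11]
16. n0.lim = true  [S.lab == true]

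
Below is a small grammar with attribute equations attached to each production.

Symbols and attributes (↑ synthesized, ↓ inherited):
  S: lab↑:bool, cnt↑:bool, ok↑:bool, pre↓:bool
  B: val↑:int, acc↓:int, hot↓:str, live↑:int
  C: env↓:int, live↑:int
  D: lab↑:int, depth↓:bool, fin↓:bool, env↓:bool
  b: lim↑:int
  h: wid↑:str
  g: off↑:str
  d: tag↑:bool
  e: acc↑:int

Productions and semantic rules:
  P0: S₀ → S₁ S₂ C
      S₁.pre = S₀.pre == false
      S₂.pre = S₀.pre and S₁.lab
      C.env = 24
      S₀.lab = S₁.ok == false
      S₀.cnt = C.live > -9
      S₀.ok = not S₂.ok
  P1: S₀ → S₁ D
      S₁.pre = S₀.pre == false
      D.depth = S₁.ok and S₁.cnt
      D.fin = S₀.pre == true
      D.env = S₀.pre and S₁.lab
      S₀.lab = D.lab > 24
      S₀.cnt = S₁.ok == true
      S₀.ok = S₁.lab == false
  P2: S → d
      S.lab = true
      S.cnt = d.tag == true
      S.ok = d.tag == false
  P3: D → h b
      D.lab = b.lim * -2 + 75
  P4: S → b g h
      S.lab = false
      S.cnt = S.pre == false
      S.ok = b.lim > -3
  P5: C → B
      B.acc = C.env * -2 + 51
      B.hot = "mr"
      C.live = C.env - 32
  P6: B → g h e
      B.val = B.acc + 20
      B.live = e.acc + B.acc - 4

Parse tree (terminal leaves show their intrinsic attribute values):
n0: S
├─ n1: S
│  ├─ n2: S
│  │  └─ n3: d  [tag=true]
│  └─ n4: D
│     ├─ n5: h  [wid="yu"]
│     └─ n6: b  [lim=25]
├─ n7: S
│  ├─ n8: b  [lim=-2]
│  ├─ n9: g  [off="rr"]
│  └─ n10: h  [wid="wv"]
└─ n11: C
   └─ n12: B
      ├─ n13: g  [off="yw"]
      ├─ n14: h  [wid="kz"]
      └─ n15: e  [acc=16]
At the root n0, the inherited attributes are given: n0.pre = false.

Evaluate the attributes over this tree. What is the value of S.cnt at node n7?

1. n0.pre = false  [given at root]
2. n1.pre = true  [S₀.pre == false]
3. n2.pre = false  [S₀.pre == false]
4. n3.tag = true  [terminal]
5. n2.lab = true  [true]
6. n2.cnt = true  [d.tag == true]
7. n2.ok = false  [d.tag == false]
8. n4.depth = false  [S₁.ok and S₁.cnt]
9. n4.fin = true  [S₀.pre == true]
10. n4.env = true  [S₀.pre and S₁.lab]
11. n5.wid = "yu"  [terminal]
12. n6.lim = 25  [terminal]
13. n4.lab = 25  [b.lim * -2 + 75]
14. n1.lab = true  [D.lab > 24]
15. n1.cnt = false  [S₁.ok == true]
16. n1.ok = false  [S₁.lab == false]
17. n7.pre = false  [S₀.pre and S₁.lab]
18. n8.lim = -2  [terminal]
19. n9.off = "rr"  [terminal]
20. n10.wid = "wv"  [terminal]
21. n7.lab = false  [false]
22. n7.cnt = true  [S.pre == false]
23. n7.ok = true  [b.lim > -3]
24. n11.env = 24  [24]
25. n12.acc = 3  [C.env * -2 + 51]
26. n12.hot = "mr"  ["mr"]
27. n13.off = "yw"  [terminal]
28. n14.wid = "kz"  [terminal]
29. n15.acc = 16  [terminal]
30. n12.val = 23  [B.acc + 20]
31. n12.live = 15  [e.acc + B.acc - 4]
32. n11.live = -8  [C.env - 32]
33. n0.lab = true  [S₁.ok == false]
34. n0.cnt = true  [C.live > -9]
35. n0.ok = false  [not S₂.ok]

true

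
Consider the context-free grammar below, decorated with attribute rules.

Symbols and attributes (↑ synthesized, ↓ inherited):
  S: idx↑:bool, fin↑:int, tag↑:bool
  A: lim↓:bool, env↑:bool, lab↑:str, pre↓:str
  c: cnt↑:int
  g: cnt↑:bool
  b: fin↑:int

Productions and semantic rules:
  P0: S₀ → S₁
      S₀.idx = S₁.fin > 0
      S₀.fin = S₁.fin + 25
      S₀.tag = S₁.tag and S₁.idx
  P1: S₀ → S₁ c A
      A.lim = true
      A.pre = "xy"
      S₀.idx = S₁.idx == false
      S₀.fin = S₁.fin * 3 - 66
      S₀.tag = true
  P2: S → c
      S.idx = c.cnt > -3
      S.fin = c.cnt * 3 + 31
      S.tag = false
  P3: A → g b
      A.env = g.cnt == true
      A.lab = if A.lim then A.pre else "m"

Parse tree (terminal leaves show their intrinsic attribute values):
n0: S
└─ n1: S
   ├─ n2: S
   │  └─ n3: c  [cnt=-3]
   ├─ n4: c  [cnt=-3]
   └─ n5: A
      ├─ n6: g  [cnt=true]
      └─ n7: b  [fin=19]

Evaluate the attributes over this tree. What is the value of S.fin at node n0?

25

1. n3.cnt = -3  [terminal]
2. n2.idx = false  [c.cnt > -3]
3. n2.fin = 22  [c.cnt * 3 + 31]
4. n2.tag = false  [false]
5. n4.cnt = -3  [terminal]
6. n5.lim = true  [true]
7. n5.pre = "xy"  ["xy"]
8. n6.cnt = true  [terminal]
9. n7.fin = 19  [terminal]
10. n5.env = true  [g.cnt == true]
11. n5.lab = "xy"  [if A.lim then A.pre else "m"]
12. n1.idx = true  [S₁.idx == false]
13. n1.fin = 0  [S₁.fin * 3 - 66]
14. n1.tag = true  [true]
15. n0.idx = false  [S₁.fin > 0]
16. n0.fin = 25  [S₁.fin + 25]
17. n0.tag = true  [S₁.tag and S₁.idx]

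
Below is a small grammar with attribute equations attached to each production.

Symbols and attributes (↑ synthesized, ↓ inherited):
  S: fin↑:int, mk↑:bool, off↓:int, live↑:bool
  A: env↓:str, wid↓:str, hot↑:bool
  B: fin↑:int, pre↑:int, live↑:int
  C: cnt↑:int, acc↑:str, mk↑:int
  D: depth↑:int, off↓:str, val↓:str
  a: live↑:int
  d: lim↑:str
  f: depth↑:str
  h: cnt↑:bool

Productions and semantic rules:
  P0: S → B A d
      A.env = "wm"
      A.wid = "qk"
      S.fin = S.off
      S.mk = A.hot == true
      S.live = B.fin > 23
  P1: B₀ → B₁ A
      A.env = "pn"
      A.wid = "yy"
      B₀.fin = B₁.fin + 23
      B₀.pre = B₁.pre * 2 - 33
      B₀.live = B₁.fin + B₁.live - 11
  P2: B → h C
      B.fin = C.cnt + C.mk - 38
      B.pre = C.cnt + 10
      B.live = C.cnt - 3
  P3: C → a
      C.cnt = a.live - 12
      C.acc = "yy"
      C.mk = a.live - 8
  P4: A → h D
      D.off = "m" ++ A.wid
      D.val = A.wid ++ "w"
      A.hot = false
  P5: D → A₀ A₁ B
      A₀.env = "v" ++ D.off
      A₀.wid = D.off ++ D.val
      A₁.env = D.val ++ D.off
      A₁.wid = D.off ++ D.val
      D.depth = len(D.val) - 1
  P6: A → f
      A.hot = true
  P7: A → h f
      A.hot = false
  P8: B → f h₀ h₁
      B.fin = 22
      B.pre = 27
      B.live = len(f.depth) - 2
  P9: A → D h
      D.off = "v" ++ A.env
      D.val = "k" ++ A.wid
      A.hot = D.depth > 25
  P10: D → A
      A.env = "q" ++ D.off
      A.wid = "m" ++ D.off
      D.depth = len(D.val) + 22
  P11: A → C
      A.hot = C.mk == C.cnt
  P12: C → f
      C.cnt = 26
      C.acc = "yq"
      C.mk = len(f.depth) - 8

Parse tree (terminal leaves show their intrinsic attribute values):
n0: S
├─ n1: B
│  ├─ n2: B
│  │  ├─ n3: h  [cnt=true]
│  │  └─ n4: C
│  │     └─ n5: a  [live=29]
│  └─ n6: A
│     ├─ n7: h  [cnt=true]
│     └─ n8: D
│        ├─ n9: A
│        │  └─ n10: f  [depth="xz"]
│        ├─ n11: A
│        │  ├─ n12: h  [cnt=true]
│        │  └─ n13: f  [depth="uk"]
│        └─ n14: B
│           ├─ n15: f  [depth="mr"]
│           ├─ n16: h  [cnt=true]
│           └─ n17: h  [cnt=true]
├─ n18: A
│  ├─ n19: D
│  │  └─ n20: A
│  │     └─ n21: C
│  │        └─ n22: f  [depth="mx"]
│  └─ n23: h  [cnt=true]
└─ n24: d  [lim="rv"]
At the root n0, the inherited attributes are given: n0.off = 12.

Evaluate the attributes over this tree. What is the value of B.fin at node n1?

23

1. n0.off = 12  [given at root]
2. n3.cnt = true  [terminal]
3. n5.live = 29  [terminal]
4. n4.cnt = 17  [a.live - 12]
5. n4.acc = "yy"  ["yy"]
6. n4.mk = 21  [a.live - 8]
7. n2.fin = 0  [C.cnt + C.mk - 38]
8. n2.pre = 27  [C.cnt + 10]
9. n2.live = 14  [C.cnt - 3]
10. n6.env = "pn"  ["pn"]
11. n6.wid = "yy"  ["yy"]
12. n7.cnt = true  [terminal]
13. n8.off = "myy"  ["m" ++ A.wid]
14. n8.val = "yyw"  [A.wid ++ "w"]
15. n9.env = "vmyy"  ["v" ++ D.off]
16. n9.wid = "myyyyw"  [D.off ++ D.val]
17. n10.depth = "xz"  [terminal]
18. n9.hot = true  [true]
19. n11.env = "yywmyy"  [D.val ++ D.off]
20. n11.wid = "myyyyw"  [D.off ++ D.val]
21. n12.cnt = true  [terminal]
22. n13.depth = "uk"  [terminal]
23. n11.hot = false  [false]
24. n15.depth = "mr"  [terminal]
25. n16.cnt = true  [terminal]
26. n17.cnt = true  [terminal]
27. n14.fin = 22  [22]
28. n14.pre = 27  [27]
29. n14.live = 0  [len(f.depth) - 2]
30. n8.depth = 2  [len(D.val) - 1]
31. n6.hot = false  [false]
32. n1.fin = 23  [B₁.fin + 23]
33. n1.pre = 21  [B₁.pre * 2 - 33]
34. n1.live = 3  [B₁.fin + B₁.live - 11]
35. n18.env = "wm"  ["wm"]
36. n18.wid = "qk"  ["qk"]
37. n19.off = "vwm"  ["v" ++ A.env]
38. n19.val = "kqk"  ["k" ++ A.wid]
39. n20.env = "qvwm"  ["q" ++ D.off]
40. n20.wid = "mvwm"  ["m" ++ D.off]
41. n22.depth = "mx"  [terminal]
42. n21.cnt = 26  [26]
43. n21.acc = "yq"  ["yq"]
44. n21.mk = -6  [len(f.depth) - 8]
45. n20.hot = false  [C.mk == C.cnt]
46. n19.depth = 25  [len(D.val) + 22]
47. n23.cnt = true  [terminal]
48. n18.hot = false  [D.depth > 25]
49. n24.lim = "rv"  [terminal]
50. n0.fin = 12  [S.off]
51. n0.mk = false  [A.hot == true]
52. n0.live = false  [B.fin > 23]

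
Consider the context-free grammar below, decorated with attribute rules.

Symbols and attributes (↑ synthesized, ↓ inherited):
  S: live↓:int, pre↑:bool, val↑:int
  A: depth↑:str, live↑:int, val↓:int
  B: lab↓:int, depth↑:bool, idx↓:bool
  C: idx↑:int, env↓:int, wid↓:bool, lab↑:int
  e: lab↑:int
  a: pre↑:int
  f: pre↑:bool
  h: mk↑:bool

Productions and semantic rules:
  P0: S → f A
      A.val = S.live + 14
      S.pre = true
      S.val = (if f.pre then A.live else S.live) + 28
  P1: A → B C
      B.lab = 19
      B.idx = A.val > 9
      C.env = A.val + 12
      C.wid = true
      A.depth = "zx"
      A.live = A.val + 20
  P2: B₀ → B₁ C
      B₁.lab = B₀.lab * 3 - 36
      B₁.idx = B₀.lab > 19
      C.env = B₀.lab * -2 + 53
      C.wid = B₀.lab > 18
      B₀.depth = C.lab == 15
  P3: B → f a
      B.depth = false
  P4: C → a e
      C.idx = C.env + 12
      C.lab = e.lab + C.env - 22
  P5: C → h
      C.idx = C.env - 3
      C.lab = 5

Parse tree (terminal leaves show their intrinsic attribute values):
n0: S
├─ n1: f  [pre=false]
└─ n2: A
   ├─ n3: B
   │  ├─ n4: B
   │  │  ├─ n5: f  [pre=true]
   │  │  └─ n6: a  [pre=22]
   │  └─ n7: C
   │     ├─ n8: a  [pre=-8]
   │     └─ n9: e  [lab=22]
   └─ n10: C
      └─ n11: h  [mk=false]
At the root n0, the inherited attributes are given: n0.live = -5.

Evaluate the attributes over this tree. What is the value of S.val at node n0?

23

1. n0.live = -5  [given at root]
2. n1.pre = false  [terminal]
3. n2.val = 9  [S.live + 14]
4. n3.lab = 19  [19]
5. n3.idx = false  [A.val > 9]
6. n4.lab = 21  [B₀.lab * 3 - 36]
7. n4.idx = false  [B₀.lab > 19]
8. n5.pre = true  [terminal]
9. n6.pre = 22  [terminal]
10. n4.depth = false  [false]
11. n7.env = 15  [B₀.lab * -2 + 53]
12. n7.wid = true  [B₀.lab > 18]
13. n8.pre = -8  [terminal]
14. n9.lab = 22  [terminal]
15. n7.idx = 27  [C.env + 12]
16. n7.lab = 15  [e.lab + C.env - 22]
17. n3.depth = true  [C.lab == 15]
18. n10.env = 21  [A.val + 12]
19. n10.wid = true  [true]
20. n11.mk = false  [terminal]
21. n10.idx = 18  [C.env - 3]
22. n10.lab = 5  [5]
23. n2.depth = "zx"  ["zx"]
24. n2.live = 29  [A.val + 20]
25. n0.pre = true  [true]
26. n0.val = 23  [(if f.pre then A.live else S.live) + 28]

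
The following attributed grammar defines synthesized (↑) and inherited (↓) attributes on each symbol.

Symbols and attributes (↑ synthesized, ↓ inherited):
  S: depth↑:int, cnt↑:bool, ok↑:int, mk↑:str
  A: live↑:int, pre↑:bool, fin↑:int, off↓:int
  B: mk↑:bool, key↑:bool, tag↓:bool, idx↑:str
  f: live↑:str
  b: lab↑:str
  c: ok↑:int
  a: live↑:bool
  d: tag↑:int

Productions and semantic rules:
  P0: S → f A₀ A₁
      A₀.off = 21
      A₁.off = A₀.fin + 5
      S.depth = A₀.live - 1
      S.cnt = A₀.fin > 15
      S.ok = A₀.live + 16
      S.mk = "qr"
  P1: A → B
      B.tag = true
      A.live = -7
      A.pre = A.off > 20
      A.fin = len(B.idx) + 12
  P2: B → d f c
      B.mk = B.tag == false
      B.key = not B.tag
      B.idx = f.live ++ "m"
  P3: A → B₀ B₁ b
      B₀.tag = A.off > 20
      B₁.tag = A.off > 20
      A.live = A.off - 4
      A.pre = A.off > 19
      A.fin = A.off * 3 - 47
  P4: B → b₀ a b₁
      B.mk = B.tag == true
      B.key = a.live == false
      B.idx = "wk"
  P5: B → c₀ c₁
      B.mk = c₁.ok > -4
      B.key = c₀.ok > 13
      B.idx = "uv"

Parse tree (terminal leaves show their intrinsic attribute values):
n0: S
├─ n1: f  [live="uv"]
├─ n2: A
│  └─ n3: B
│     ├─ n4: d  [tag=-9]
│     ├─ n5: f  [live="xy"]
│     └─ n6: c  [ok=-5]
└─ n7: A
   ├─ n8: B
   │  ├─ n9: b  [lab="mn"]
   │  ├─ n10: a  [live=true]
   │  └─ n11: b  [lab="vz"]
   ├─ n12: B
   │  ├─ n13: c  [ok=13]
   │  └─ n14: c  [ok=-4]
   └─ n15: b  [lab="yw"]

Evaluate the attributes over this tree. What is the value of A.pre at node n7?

true

1. n1.live = "uv"  [terminal]
2. n2.off = 21  [21]
3. n3.tag = true  [true]
4. n4.tag = -9  [terminal]
5. n5.live = "xy"  [terminal]
6. n6.ok = -5  [terminal]
7. n3.mk = false  [B.tag == false]
8. n3.key = false  [not B.tag]
9. n3.idx = "xym"  [f.live ++ "m"]
10. n2.live = -7  [-7]
11. n2.pre = true  [A.off > 20]
12. n2.fin = 15  [len(B.idx) + 12]
13. n7.off = 20  [A₀.fin + 5]
14. n8.tag = false  [A.off > 20]
15. n9.lab = "mn"  [terminal]
16. n10.live = true  [terminal]
17. n11.lab = "vz"  [terminal]
18. n8.mk = false  [B.tag == true]
19. n8.key = false  [a.live == false]
20. n8.idx = "wk"  ["wk"]
21. n12.tag = false  [A.off > 20]
22. n13.ok = 13  [terminal]
23. n14.ok = -4  [terminal]
24. n12.mk = false  [c₁.ok > -4]
25. n12.key = false  [c₀.ok > 13]
26. n12.idx = "uv"  ["uv"]
27. n15.lab = "yw"  [terminal]
28. n7.live = 16  [A.off - 4]
29. n7.pre = true  [A.off > 19]
30. n7.fin = 13  [A.off * 3 - 47]
31. n0.depth = -8  [A₀.live - 1]
32. n0.cnt = false  [A₀.fin > 15]
33. n0.ok = 9  [A₀.live + 16]
34. n0.mk = "qr"  ["qr"]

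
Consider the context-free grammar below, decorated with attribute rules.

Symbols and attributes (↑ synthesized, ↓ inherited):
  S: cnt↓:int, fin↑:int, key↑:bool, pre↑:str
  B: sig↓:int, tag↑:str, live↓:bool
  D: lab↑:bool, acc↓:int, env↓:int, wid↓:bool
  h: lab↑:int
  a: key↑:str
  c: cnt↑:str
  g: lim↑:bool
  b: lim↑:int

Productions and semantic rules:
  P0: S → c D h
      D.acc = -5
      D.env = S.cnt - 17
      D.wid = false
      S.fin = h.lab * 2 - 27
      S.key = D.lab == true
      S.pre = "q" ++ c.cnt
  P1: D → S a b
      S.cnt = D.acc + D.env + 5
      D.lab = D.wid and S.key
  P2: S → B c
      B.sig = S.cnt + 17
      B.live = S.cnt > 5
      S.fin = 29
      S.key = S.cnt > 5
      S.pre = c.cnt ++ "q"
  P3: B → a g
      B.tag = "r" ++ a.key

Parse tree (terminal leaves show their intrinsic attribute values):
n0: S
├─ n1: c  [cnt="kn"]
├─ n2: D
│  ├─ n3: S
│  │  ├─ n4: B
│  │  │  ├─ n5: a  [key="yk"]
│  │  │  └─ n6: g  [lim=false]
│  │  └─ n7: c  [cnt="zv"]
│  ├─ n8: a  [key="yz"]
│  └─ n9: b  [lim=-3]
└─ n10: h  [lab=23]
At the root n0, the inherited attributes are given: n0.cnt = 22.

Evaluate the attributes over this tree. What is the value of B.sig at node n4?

22

1. n0.cnt = 22  [given at root]
2. n1.cnt = "kn"  [terminal]
3. n2.acc = -5  [-5]
4. n2.env = 5  [S.cnt - 17]
5. n2.wid = false  [false]
6. n3.cnt = 5  [D.acc + D.env + 5]
7. n4.sig = 22  [S.cnt + 17]
8. n4.live = false  [S.cnt > 5]
9. n5.key = "yk"  [terminal]
10. n6.lim = false  [terminal]
11. n4.tag = "ryk"  ["r" ++ a.key]
12. n7.cnt = "zv"  [terminal]
13. n3.fin = 29  [29]
14. n3.key = false  [S.cnt > 5]
15. n3.pre = "zvq"  [c.cnt ++ "q"]
16. n8.key = "yz"  [terminal]
17. n9.lim = -3  [terminal]
18. n2.lab = false  [D.wid and S.key]
19. n10.lab = 23  [terminal]
20. n0.fin = 19  [h.lab * 2 - 27]
21. n0.key = false  [D.lab == true]
22. n0.pre = "qkn"  ["q" ++ c.cnt]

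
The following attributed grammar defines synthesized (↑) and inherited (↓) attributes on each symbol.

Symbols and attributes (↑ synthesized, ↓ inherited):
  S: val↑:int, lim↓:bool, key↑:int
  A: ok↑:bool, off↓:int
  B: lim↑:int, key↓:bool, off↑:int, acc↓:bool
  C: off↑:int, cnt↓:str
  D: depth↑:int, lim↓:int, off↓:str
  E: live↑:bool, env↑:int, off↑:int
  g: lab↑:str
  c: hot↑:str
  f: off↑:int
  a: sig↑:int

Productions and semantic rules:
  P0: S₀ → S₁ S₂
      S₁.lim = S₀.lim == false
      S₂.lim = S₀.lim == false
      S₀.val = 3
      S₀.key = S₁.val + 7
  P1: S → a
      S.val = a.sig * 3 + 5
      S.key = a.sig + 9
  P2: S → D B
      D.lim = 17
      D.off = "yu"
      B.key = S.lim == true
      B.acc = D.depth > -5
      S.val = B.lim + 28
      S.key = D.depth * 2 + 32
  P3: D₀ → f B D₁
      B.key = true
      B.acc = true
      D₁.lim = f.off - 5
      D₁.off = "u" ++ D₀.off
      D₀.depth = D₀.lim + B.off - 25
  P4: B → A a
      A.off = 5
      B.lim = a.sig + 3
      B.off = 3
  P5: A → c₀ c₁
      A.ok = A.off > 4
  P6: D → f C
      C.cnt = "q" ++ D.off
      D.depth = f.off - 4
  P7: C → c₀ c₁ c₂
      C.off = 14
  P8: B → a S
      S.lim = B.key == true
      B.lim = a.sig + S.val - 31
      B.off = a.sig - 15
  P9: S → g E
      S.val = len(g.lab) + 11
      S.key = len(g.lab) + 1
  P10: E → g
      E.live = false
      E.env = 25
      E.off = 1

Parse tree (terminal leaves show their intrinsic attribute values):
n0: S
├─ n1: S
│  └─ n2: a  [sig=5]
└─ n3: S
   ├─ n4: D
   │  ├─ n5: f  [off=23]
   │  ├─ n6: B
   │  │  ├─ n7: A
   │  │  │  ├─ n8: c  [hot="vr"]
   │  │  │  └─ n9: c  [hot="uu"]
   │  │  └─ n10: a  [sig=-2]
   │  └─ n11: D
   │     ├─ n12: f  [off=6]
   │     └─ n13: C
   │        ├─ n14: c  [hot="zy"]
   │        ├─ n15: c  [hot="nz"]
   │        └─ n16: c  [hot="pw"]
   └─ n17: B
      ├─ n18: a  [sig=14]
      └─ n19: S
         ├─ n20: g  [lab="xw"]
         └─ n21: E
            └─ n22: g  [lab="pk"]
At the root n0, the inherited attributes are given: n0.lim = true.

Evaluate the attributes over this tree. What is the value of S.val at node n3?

1. n0.lim = true  [given at root]
2. n1.lim = false  [S₀.lim == false]
3. n2.sig = 5  [terminal]
4. n1.val = 20  [a.sig * 3 + 5]
5. n1.key = 14  [a.sig + 9]
6. n3.lim = false  [S₀.lim == false]
7. n4.lim = 17  [17]
8. n4.off = "yu"  ["yu"]
9. n5.off = 23  [terminal]
10. n6.key = true  [true]
11. n6.acc = true  [true]
12. n7.off = 5  [5]
13. n8.hot = "vr"  [terminal]
14. n9.hot = "uu"  [terminal]
15. n7.ok = true  [A.off > 4]
16. n10.sig = -2  [terminal]
17. n6.lim = 1  [a.sig + 3]
18. n6.off = 3  [3]
19. n11.lim = 18  [f.off - 5]
20. n11.off = "uyu"  ["u" ++ D₀.off]
21. n12.off = 6  [terminal]
22. n13.cnt = "quyu"  ["q" ++ D.off]
23. n14.hot = "zy"  [terminal]
24. n15.hot = "nz"  [terminal]
25. n16.hot = "pw"  [terminal]
26. n13.off = 14  [14]
27. n11.depth = 2  [f.off - 4]
28. n4.depth = -5  [D₀.lim + B.off - 25]
29. n17.key = false  [S.lim == true]
30. n17.acc = false  [D.depth > -5]
31. n18.sig = 14  [terminal]
32. n19.lim = false  [B.key == true]
33. n20.lab = "xw"  [terminal]
34. n22.lab = "pk"  [terminal]
35. n21.live = false  [false]
36. n21.env = 25  [25]
37. n21.off = 1  [1]
38. n19.val = 13  [len(g.lab) + 11]
39. n19.key = 3  [len(g.lab) + 1]
40. n17.lim = -4  [a.sig + S.val - 31]
41. n17.off = -1  [a.sig - 15]
42. n3.val = 24  [B.lim + 28]
43. n3.key = 22  [D.depth * 2 + 32]
44. n0.val = 3  [3]
45. n0.key = 27  [S₁.val + 7]

24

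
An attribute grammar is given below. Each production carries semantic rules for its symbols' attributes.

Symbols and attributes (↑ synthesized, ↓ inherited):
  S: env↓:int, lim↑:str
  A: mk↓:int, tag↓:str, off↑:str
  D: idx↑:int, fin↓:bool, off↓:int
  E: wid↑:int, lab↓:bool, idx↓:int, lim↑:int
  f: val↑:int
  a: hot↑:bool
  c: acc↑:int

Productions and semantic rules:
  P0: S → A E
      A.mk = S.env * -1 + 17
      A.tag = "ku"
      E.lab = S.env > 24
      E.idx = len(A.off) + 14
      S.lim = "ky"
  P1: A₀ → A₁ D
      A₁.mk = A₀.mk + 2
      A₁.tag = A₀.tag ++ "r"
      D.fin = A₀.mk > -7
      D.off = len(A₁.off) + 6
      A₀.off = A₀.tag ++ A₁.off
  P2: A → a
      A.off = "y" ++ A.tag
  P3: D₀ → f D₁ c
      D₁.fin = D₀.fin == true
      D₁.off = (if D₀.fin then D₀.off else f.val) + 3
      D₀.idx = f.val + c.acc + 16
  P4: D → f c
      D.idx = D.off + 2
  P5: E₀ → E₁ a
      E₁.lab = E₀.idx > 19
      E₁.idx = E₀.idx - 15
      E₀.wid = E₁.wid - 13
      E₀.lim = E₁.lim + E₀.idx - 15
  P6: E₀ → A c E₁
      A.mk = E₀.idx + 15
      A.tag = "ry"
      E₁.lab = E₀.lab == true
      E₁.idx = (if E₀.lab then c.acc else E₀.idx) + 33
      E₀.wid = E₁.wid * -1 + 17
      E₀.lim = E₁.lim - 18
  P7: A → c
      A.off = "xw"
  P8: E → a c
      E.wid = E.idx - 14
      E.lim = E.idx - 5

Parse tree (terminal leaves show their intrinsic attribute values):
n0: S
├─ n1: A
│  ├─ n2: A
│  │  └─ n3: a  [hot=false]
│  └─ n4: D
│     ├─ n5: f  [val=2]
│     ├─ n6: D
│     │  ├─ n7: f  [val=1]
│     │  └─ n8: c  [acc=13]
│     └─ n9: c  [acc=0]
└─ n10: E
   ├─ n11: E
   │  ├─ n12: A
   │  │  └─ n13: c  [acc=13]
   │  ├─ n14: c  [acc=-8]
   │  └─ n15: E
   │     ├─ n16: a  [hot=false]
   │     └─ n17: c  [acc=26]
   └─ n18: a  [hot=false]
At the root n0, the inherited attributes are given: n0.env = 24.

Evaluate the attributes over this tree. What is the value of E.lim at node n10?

7

1. n0.env = 24  [given at root]
2. n1.mk = -7  [S.env * -1 + 17]
3. n1.tag = "ku"  ["ku"]
4. n2.mk = -5  [A₀.mk + 2]
5. n2.tag = "kur"  [A₀.tag ++ "r"]
6. n3.hot = false  [terminal]
7. n2.off = "ykur"  ["y" ++ A.tag]
8. n4.fin = false  [A₀.mk > -7]
9. n4.off = 10  [len(A₁.off) + 6]
10. n5.val = 2  [terminal]
11. n6.fin = false  [D₀.fin == true]
12. n6.off = 5  [(if D₀.fin then D₀.off else f.val) + 3]
13. n7.val = 1  [terminal]
14. n8.acc = 13  [terminal]
15. n6.idx = 7  [D.off + 2]
16. n9.acc = 0  [terminal]
17. n4.idx = 18  [f.val + c.acc + 16]
18. n1.off = "kuykur"  [A₀.tag ++ A₁.off]
19. n10.lab = false  [S.env > 24]
20. n10.idx = 20  [len(A.off) + 14]
21. n11.lab = true  [E₀.idx > 19]
22. n11.idx = 5  [E₀.idx - 15]
23. n12.mk = 20  [E₀.idx + 15]
24. n12.tag = "ry"  ["ry"]
25. n13.acc = 13  [terminal]
26. n12.off = "xw"  ["xw"]
27. n14.acc = -8  [terminal]
28. n15.lab = true  [E₀.lab == true]
29. n15.idx = 25  [(if E₀.lab then c.acc else E₀.idx) + 33]
30. n16.hot = false  [terminal]
31. n17.acc = 26  [terminal]
32. n15.wid = 11  [E.idx - 14]
33. n15.lim = 20  [E.idx - 5]
34. n11.wid = 6  [E₁.wid * -1 + 17]
35. n11.lim = 2  [E₁.lim - 18]
36. n18.hot = false  [terminal]
37. n10.wid = -7  [E₁.wid - 13]
38. n10.lim = 7  [E₁.lim + E₀.idx - 15]
39. n0.lim = "ky"  ["ky"]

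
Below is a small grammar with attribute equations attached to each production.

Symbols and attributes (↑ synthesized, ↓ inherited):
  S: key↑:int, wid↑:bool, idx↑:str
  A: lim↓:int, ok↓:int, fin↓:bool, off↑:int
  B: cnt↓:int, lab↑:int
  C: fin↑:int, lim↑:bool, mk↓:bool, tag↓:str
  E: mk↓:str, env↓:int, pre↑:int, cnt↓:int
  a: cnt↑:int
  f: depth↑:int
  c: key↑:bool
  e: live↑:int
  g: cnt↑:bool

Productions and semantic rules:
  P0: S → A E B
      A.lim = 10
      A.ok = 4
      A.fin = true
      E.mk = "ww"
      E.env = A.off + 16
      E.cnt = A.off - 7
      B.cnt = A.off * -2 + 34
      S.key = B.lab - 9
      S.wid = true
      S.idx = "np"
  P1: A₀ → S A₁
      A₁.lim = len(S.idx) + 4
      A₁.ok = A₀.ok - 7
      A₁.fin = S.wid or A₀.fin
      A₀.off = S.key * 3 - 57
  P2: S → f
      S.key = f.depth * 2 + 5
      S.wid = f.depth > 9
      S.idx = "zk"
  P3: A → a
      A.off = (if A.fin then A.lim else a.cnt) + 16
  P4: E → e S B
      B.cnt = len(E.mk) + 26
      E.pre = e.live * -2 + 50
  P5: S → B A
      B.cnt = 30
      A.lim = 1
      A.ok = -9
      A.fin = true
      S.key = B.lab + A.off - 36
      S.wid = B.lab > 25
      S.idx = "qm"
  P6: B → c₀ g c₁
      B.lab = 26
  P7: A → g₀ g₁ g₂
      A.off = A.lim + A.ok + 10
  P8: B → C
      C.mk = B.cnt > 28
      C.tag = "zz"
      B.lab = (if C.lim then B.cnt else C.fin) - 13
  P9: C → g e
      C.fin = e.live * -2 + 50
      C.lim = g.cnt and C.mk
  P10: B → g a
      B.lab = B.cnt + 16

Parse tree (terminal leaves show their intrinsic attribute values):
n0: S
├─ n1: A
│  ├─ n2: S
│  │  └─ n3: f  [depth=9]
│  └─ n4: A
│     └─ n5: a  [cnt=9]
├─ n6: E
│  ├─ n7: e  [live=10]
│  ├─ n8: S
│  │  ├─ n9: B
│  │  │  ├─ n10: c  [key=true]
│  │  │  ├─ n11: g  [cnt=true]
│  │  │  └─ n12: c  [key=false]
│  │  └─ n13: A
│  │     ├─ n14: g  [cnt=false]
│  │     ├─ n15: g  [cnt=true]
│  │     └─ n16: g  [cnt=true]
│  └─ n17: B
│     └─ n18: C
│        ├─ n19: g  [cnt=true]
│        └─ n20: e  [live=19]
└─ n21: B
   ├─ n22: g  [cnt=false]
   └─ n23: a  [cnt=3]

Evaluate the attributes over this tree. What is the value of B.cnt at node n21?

10

1. n1.lim = 10  [10]
2. n1.ok = 4  [4]
3. n1.fin = true  [true]
4. n3.depth = 9  [terminal]
5. n2.key = 23  [f.depth * 2 + 5]
6. n2.wid = false  [f.depth > 9]
7. n2.idx = "zk"  ["zk"]
8. n4.lim = 6  [len(S.idx) + 4]
9. n4.ok = -3  [A₀.ok - 7]
10. n4.fin = true  [S.wid or A₀.fin]
11. n5.cnt = 9  [terminal]
12. n4.off = 22  [(if A.fin then A.lim else a.cnt) + 16]
13. n1.off = 12  [S.key * 3 - 57]
14. n6.mk = "ww"  ["ww"]
15. n6.env = 28  [A.off + 16]
16. n6.cnt = 5  [A.off - 7]
17. n7.live = 10  [terminal]
18. n9.cnt = 30  [30]
19. n10.key = true  [terminal]
20. n11.cnt = true  [terminal]
21. n12.key = false  [terminal]
22. n9.lab = 26  [26]
23. n13.lim = 1  [1]
24. n13.ok = -9  [-9]
25. n13.fin = true  [true]
26. n14.cnt = false  [terminal]
27. n15.cnt = true  [terminal]
28. n16.cnt = true  [terminal]
29. n13.off = 2  [A.lim + A.ok + 10]
30. n8.key = -8  [B.lab + A.off - 36]
31. n8.wid = true  [B.lab > 25]
32. n8.idx = "qm"  ["qm"]
33. n17.cnt = 28  [len(E.mk) + 26]
34. n18.mk = false  [B.cnt > 28]
35. n18.tag = "zz"  ["zz"]
36. n19.cnt = true  [terminal]
37. n20.live = 19  [terminal]
38. n18.fin = 12  [e.live * -2 + 50]
39. n18.lim = false  [g.cnt and C.mk]
40. n17.lab = -1  [(if C.lim then B.cnt else C.fin) - 13]
41. n6.pre = 30  [e.live * -2 + 50]
42. n21.cnt = 10  [A.off * -2 + 34]
43. n22.cnt = false  [terminal]
44. n23.cnt = 3  [terminal]
45. n21.lab = 26  [B.cnt + 16]
46. n0.key = 17  [B.lab - 9]
47. n0.wid = true  [true]
48. n0.idx = "np"  ["np"]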